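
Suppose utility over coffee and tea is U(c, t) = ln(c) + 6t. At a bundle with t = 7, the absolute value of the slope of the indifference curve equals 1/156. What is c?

c = 26

MU_c = 1/c, MU_t = 6.
MRS = 1/c ÷ 6.
MRS depends only on c: (1/6)/c = 1/156 ⇒ c = (1/6)/(1/156) = 26.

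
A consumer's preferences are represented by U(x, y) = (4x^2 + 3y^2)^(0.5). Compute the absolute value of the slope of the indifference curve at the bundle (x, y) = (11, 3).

For CES with ρ = 2, MRS = (4/3)·(y/x)^(-1).
At (11, 3): MRS = 44/9.
So at (11, 3) the consumer would give up 44/9 units of y for one more unit of x.

MRS = 44/9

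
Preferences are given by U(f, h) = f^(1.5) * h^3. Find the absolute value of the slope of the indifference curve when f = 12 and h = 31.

MRS = 31/24

MU_f = 1.5·√f·h^3 and MU_h = 3·f^(1.5)·h^2.
MRS = MU_f/MU_h = (0.5)·h/f.
At (12, 31): MRS = 31/24.
So at (12, 31) the consumer would give up 31/24 units of h for one more unit of f.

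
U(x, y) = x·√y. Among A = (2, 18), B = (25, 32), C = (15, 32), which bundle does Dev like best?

Evaluate utility at each bundle:
U(A) = 8.485.
U(B) = 141.421.
U(C) = 84.853.
Highest utility is B, so B ≻ C ≻ A.

Bundle B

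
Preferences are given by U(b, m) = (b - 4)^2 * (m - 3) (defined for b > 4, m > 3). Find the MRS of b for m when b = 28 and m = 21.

MRS = 1.5

MU_b = 2·(b−4)·(m−3), MU_m = (b−4)^2.
MRS = (2/1)·(m−3)/(b−4).
At (28, 21): MRS = 1.5.
The indifference curve has slope −1.5 at this bundle.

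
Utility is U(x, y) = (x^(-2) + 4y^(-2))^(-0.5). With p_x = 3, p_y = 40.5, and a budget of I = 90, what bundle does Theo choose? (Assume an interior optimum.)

For CES with ρ = -2, MRS = (1/4)·(y/x)^3.
Tangency: set MRS = p_x/p_y = 3/40.5 = 2/27.
So (y/x)^3 = 8/27; taking the cube root, y/x = 2/3, i.e. y = (2/3)·x.
Substitute into the budget 3·x + 40.5·y = 90: 30·x = 90, so x* = 3 and y* = (2/3)·3 = 2.

x* = 3, y* = 2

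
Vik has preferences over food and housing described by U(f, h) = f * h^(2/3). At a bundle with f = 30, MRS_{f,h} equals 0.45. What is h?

MU_f = h^(2/3) and MU_h = 2/3·f·h^(-1/3).
MRS = MU_f/MU_h = (1.5)·h/f.
Substitute f = 30: MRS = h/20. Setting h/20 = 0.45 gives h = 0.45·20 = 9.

h = 9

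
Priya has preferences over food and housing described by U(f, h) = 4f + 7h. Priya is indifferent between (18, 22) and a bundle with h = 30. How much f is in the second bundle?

U(18, 22) = 226.
Set U(f, 30) = 226 and solve.
4f + 7·30 = 226 ⇒ 4f = 16 ⇒ f = 4.
Check: U(4, 30) = 226.

f = 4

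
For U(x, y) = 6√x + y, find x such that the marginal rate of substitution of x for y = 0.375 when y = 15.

MU_x = 6/(2√x), MU_y = 1.
MRS = 6/(2√x) ÷ 1.
MRS depends only on x: 3/√x = 0.375 ⇒ √x = 3/0.375 = 8 ⇒ x = 64.

x = 64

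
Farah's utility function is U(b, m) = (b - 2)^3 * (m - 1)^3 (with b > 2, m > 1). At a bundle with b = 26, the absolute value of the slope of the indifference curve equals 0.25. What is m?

m = 7

MU_b = 3·(b−2)^2·(m−1)^3, MU_m = 3·(b−2)^3·(m−1)^2.
MRS = (m−1)/(b−2).
Substitute b = 26: MRS = (m − 1)/24. Setting this equal to 0.25 gives m − 1 = 0.25·24 = 6, so m = 7.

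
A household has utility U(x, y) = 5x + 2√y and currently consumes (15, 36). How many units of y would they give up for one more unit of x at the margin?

MRS = 30

MU_x = 5, MU_y = 2/(2√y).
MRS = 5 ÷ (2/(2√y)).
At (15, 36): MRS = 30.
So at (15, 36) the consumer would give up 30 units of y for one more unit of x.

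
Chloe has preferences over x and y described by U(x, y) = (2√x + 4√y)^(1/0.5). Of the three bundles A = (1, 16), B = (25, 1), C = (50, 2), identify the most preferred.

Evaluate utility at each bundle:
U(A) = 324.000.
U(B) = 196.000.
U(C) = 392.000.
Highest utility is C, so C ≻ A ≻ B.

Bundle C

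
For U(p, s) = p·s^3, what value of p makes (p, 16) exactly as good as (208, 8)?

p = 26

U(208, 8) = 106496.
Set U(p, 16) = 106496 and solve.
With s = 16: 16^3 = 4096, so p = 106496/4096 = 26.
Check: U(26, 16) = 106496.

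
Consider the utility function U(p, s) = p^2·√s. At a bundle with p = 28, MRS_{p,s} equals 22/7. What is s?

s = 22

MU_p = 2·p·√s and MU_s = 0.5·p^2·s^(-0.5).
MRS = MU_p/MU_s = (4)·s/p.
Substitute p = 28: MRS = s/7. Setting s/7 = 22/7 gives s = (22/7)·7 = 22.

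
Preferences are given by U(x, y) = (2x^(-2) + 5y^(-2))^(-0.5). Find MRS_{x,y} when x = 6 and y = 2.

MRS = 2/135

For CES with ρ = -2, MRS = (2/5)·(y/x)^3.
At (6, 2): MRS = 2/135.
That is, one extra unit of x is worth 2/135 units of y at the margin.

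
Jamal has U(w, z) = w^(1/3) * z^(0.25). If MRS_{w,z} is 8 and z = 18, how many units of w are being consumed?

MU_w = 1/3·w^(-2/3)·z^(0.25) and MU_z = 0.25·w^(1/3)·z^(-0.75).
MRS = MU_w/MU_z = (4/3)·z/w.
Substitute z = 18: MRS = 24/w. Setting 24/w = 8 gives w = 24/8 = 3.

w = 3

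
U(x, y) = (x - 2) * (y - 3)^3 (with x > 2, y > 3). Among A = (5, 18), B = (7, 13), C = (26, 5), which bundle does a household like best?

Evaluate utility at each bundle:
U(A) = 10125.
U(B) = 5000.
U(C) = 192.
Highest utility is A, so A ≻ B ≻ C.

Bundle A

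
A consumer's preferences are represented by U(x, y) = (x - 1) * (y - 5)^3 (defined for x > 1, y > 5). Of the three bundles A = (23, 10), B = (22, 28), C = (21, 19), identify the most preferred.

Bundle B

Evaluate utility at each bundle:
U(A) = 2750.
U(B) = 255507.
U(C) = 54880.
Highest utility is B, so B ≻ C ≻ A.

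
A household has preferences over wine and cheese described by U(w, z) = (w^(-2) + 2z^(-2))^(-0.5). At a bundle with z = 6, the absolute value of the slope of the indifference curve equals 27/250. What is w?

For CES with ρ = -2, MRS = (1/2)·(z/w)^3.
Setting (1/2)·(6/w)^3 = 27/250 gives (6/w)^3 = 27/125, so 6/w = 0.6 and w = 10.

w = 10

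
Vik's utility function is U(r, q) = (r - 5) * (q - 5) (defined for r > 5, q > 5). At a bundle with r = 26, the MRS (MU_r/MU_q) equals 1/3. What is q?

q = 12

MU_r = (q−5), MU_q = (r−5).
MRS = (q−5)/(r−5).
Substitute r = 26: MRS = (q − 5)/21. Setting this equal to 1/3 gives q − 5 = (1/3)·21 = 7, so q = 12.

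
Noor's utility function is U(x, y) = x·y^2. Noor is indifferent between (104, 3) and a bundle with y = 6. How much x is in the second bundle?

x = 26

U(104, 3) = 936.
Set U(x, 6) = 936 and solve.
With y = 6: 6^2 = 36, so x = 936/36 = 26.
Check: U(26, 6) = 936.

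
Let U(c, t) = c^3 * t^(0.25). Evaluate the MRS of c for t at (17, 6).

MRS = 72/17

MU_c = 3·c^2·t^(0.25) and MU_t = 0.25·c^3·t^(-0.75).
MRS = MU_c/MU_t = (12)·t/c.
At (17, 6): MRS = 72/17.
The indifference curve has slope −72/17 at this bundle.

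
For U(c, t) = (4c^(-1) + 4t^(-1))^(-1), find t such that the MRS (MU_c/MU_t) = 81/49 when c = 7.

t = 9

For CES with ρ = -1, MRS = (t/c)^2.
Setting (t/7)^2 = 81/49 gives t/7 = 9/7 and t = 9.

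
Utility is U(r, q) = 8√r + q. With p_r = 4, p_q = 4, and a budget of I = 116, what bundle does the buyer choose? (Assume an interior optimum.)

r* = 16, q* = 13

MU_r = 8/(2√r), MU_q = 1.
MRS = 8/(2√r) ÷ 1.
Tangency: set MRS = p_r/p_q = 4/4 = 1.
MRS depends only on r: 4/√r = 1 ⇒ √r = 4/1 = 4 ⇒ r* = 16.
From the budget, 4·q = 116 − 4·16 = 52, so q* = 13.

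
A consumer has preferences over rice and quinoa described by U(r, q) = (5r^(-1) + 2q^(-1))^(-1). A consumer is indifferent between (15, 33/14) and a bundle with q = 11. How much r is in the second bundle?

U depends on (r, q) only through S = 5r^(-1) + 2q^(-1), so equal utility means equal S. At (15, 33/14): S = 13/11.
With q = 11: 2·11^(-1) = 2/11, so 5r^(-1) = 13/11 − 2/11 = 1, i.e. r^(-1) = 0.2.
Hence r = 1/0.2 = 5.
Check: U(5, 11) = 0.8462.

r = 5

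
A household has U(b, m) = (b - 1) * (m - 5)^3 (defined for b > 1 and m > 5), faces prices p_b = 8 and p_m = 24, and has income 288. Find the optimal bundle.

b* = 6, m* = 10

MU_b = (m−5)^3, MU_m = 3·(b−1)·(m−5)^2.
MRS = (1/3)·(m−5)/(b−1).
Tangency: set MRS = p_b/p_m = 8/24 = 1/3.
So (1/3)·(m − 5)/(b − 1) = 1/3, i.e. (m − 5) = (b − 1).
Rewrite the budget in excess-of-subsistence terms: 8·(b − 1) + 24·(m − 5) = 288 − 8·1 − 24·5 = 160.
Substituting, 32·(b − 1) = 160, so b − 1 = 5 and b* = 6.
Then m − 5 = 5, so m* = 10.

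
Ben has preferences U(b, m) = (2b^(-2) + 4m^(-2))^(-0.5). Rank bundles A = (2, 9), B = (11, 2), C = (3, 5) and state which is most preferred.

Bundle C

Evaluate utility at each bundle:
U(A) = 1.349.
U(B) = 0.992.
U(C) = 1.617.
Highest utility is C, so C ≻ A ≻ B.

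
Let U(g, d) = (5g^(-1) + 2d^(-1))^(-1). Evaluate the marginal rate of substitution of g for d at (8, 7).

MRS = 245/128

For CES with ρ = -1, MRS = (5/2)·(d/g)^2.
At (8, 7): MRS = 245/128.
That is, one extra unit of g is worth 245/128 units of d at the margin.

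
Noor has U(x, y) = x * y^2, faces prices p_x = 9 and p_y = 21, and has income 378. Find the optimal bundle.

MU_x = y^2 and MU_y = 2·x·y.
MRS = MU_x/MU_y = (1/2)·y/x.
Tangency: set MRS = p_x/p_y = 9/21 = 3/7.
So (1/2)·y/x = 3/7, i.e. y = (6/7)·x.
Substitute into the budget 9·x + 21·y = 378: 27·x = 378, so x* = 14.
Then y* = (6/7)·14 = 12.

x* = 14, y* = 12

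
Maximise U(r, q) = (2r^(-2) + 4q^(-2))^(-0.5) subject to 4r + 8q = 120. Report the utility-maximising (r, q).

For CES with ρ = -2, MRS = (2/4)·(q/r)^3.
Tangency: set MRS = p_r/p_q = 4/8 = 0.5.
So (q/r)^3 = 1; taking the cube root, q/r = 1, i.e. q = r.
Substitute into the budget 4·r + 8·q = 120: 12·r = 120, so r* = 10 and q* = 10.

r* = 10, q* = 10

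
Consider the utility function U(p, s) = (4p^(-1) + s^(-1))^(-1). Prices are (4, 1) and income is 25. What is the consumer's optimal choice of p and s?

For CES with ρ = -1, MRS = (4/1)·(s/p)^2.
Tangency: set MRS = p_p/p_s = 4/1 = 4.
So (s/p)^2 = 1; taking the square root, s/p = 1, i.e. s = p.
Substitute into the budget 4·p + 1·s = 25: 5·p = 25, so p* = 5 and s* = 5.

p* = 5, s* = 5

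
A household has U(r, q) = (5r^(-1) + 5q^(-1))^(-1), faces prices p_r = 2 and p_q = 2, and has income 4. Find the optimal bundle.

For CES with ρ = -1, MRS = (q/r)^2.
Tangency: set MRS = p_r/p_q = 2/2 = 1.
So (q/r)^2 = 1; taking the square root, q/r = 1, i.e. q = r.
Substitute into the budget 2·r + 2·q = 4: 4·r = 4, so r* = 1 and q* = 1.

r* = 1, q* = 1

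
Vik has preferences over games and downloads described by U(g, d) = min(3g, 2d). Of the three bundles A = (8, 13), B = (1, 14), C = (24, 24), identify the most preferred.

Evaluate utility at each bundle:
U(A) = 24.
U(B) = 3.
U(C) = 48.
Highest utility is C, so C ≻ A ≻ B.

Bundle C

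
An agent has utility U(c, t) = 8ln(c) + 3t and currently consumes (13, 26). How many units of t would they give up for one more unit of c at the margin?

MRS = 8/39

MU_c = 8/c, MU_t = 3.
MRS = 8/c ÷ 3.
At (13, 26): MRS = 8/39.
That is, one extra unit of c is worth 8/39 units of t at the margin.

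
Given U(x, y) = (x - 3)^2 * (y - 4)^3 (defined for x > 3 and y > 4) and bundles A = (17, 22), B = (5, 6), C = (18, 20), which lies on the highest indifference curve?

Evaluate utility at each bundle:
U(A) = 1143072.
U(B) = 32.
U(C) = 921600.
Highest utility is A, so A ≻ C ≻ B.

Bundle A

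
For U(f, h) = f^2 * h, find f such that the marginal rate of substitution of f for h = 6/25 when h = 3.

MU_f = 2·f·h and MU_h = f^2.
MRS = MU_f/MU_h = (2/1)·h/f.
Substitute h = 3: MRS = 6/f. Setting 6/f = 6/25 gives f = 6/(6/25) = 25.

f = 25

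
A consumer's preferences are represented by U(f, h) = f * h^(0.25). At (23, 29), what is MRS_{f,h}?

MU_f = h^(0.25) and MU_h = 0.25·f·h^(-0.75).
MRS = MU_f/MU_h = (4)·h/f.
At (23, 29): MRS = 116/23.
The indifference curve has slope −116/23 at this bundle.

MRS = 116/23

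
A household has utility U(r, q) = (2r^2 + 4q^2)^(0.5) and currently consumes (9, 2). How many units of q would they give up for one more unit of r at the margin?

MRS = 2.25

For CES with ρ = 2, MRS = (2/4)·(q/r)^(-1).
At (9, 2): MRS = 2.25.
The indifference curve has slope −2.25 at this bundle.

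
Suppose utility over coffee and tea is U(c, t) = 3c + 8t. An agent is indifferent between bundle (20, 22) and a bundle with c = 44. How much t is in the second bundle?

U(20, 22) = 236.
Set U(44, t) = 236 and solve.
3·44 + 8t = 236 ⇒ 8t = 104 ⇒ t = 13.
Check: U(44, 13) = 236.

t = 13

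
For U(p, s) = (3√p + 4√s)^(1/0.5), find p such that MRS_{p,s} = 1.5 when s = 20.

p = 5

For CES with ρ = 0.5, MRS = (3/4)·√(s/p).
Setting (3/4)·√(20/p) = 1.5 gives √(20/p) = 2, so 20/p = 4 and p = 5.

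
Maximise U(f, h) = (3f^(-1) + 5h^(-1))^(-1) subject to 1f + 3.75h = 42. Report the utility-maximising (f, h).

For CES with ρ = -1, MRS = (3/5)·(h/f)^2.
Tangency: set MRS = p_f/p_h = 1/3.75 = 4/15.
So (h/f)^2 = 4/9; taking the square root, h/f = 2/3, i.e. h = (2/3)·f.
Substitute into the budget 1·f + 3.75·h = 42: 3.5·f = 42, so f* = 12 and h* = (2/3)·12 = 8.

f* = 12, h* = 8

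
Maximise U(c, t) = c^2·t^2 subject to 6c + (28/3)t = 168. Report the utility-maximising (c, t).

MU_c = 2·c·t^2 and MU_t = 2·c^2·t.
MRS = MU_c/MU_t = t/c.
Tangency: set MRS = p_c/p_t = 6/(28/3) = 9/14.
So t/c = 9/14, i.e. t = (9/14)·c.
Substitute into the budget 6·c + (28/3)·t = 168: 12·c = 168, so c* = 14.
Then t* = (9/14)·14 = 9.

c* = 14, t* = 9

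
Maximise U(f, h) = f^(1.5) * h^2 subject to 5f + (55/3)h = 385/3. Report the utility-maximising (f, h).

MU_f = 1.5·√f·h^2 and MU_h = 2·f^(1.5)·h.
MRS = MU_f/MU_h = (0.75)·h/f.
Tangency: set MRS = p_f/p_h = 5/(55/3) = 3/11.
So (0.75)·h/f = 3/11, i.e. h = (4/11)·f.
Substitute into the budget 5·f + (55/3)·h = 385/3: (35/3)·f = 385/3, so f* = 11.
Then h* = (4/11)·11 = 4.

f* = 11, h* = 4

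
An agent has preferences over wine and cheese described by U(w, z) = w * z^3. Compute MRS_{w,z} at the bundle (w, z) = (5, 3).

MRS = 0.2

MU_w = z^3 and MU_z = 3·w·z^2.
MRS = MU_w/MU_z = (1/3)·z/w.
At (5, 3): MRS = 0.2.
So at (5, 3) the consumer would give up 0.2 units of z for one more unit of w.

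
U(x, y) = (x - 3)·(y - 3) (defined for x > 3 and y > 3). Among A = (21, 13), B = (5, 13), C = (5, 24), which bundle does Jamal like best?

Evaluate utility at each bundle:
U(A) = 180.
U(B) = 20.
U(C) = 42.
Highest utility is A, so A ≻ C ≻ B.

Bundle A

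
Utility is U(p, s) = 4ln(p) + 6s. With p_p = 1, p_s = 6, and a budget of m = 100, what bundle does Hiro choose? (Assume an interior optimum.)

p* = 4, s* = 16

MU_p = 4/p, MU_s = 6.
MRS = 4/p ÷ 6.
Tangency: set MRS = p_p/p_s = 1/6.
MRS depends only on p: (2/3)/p = 1/6 ⇒ p* = (2/3)/(1/6) = 4.
From the budget, 6·s = 100 − 1·4 = 96, so s* = 16.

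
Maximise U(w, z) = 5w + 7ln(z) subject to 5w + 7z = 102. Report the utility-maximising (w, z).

w* = 19, z* = 1

MU_w = 5, MU_z = 7/z.
MRS = 5 ÷ (7/z).
Tangency: set MRS = p_w/p_z = 5/7.
MRS depends only on z: (5/7)·z = 5/7 ⇒ z* = (5/7)/(5/7) = 1.
From the budget, 5·w = 102 − 7·1 = 95, so w* = 19.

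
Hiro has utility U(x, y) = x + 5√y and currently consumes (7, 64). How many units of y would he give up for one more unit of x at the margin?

MU_x = 1, MU_y = 5/(2√y).
MRS = 1 ÷ (5/(2√y)).
At (7, 64): MRS = 3.2.
So at (7, 64) the consumer would give up 3.2 units of y for one more unit of x.

MRS = 3.2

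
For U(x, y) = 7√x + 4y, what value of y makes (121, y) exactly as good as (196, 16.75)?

U(196, 16.75) = 165.
Set U(121, y) = 165 and solve.
With x = 121: √121 = 11, so 4y = 165 − 7·11 = 88 and y = 22.
Check: U(121, 22) = 165.

y = 22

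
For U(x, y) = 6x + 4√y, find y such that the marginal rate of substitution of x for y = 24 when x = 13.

y = 64

MU_x = 6, MU_y = 4/(2√y).
MRS = 6 ÷ (4/(2√y)).
MRS depends only on y: 3·√y = 24 ⇒ √y = 24/3 = 8 ⇒ y = 64.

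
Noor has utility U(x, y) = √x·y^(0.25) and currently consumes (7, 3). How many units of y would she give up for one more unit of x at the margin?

MU_x = 0.5·x^(-0.5)·y^(0.25) and MU_y = 0.25·√x·y^(-0.75).
MRS = MU_x/MU_y = (2)·y/x.
At (7, 3): MRS = 6/7.
So at (7, 3) the consumer would give up 6/7 units of y for one more unit of x.

MRS = 6/7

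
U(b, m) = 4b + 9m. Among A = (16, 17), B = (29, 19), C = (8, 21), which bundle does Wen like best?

Evaluate utility at each bundle:
U(A) = 217.
U(B) = 287.
U(C) = 221.
Highest utility is B, so B ≻ C ≻ A.

Bundle B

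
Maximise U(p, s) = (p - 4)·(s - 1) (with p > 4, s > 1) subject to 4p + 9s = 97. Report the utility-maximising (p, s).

MU_p = (s−1), MU_s = (p−4).
MRS = (s−1)/(p−4).
Tangency: set MRS = p_p/p_s = 4/9.
So (s − 1)/(p − 4) = 4/9, i.e. (s − 1) = (4/9)·(p − 4).
Rewrite the budget in excess-of-subsistence terms: 4·(p − 4) + 9·(s − 1) = 97 − 4·4 − 9·1 = 72.
Substituting, 8·(p − 4) = 72, so p − 4 = 9 and p* = 13.
Then s − 1 = (4/9)·9 = 4, so s* = 5.

p* = 13, s* = 5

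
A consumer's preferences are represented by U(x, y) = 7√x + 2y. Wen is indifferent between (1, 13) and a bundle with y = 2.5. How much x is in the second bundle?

U(1, 13) = 33.
Set U(x, 2.5) = 33 and solve.
With y = 2.5: 7√x = 33 − 2·2.5 = 28, so √x = 4 and x = 16.
Check: U(16, 2.5) = 33.

x = 16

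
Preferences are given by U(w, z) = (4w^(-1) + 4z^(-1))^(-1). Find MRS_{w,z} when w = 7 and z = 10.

MRS = 100/49

For CES with ρ = -1, MRS = (z/w)^2.
At (7, 10): MRS = 100/49.
The indifference curve has slope −100/49 at this bundle.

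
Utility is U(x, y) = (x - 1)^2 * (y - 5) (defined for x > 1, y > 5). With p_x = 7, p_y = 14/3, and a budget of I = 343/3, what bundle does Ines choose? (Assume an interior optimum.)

MU_x = 2·(x−1)·(y−5), MU_y = (x−1)^2.
MRS = (2/1)·(y−5)/(x−1).
Tangency: set MRS = p_x/p_y = 7/(14/3) = 1.5.
So (2/1)·(y − 5)/(x − 1) = 1.5, i.e. (y − 5) = 0.75·(x − 1).
Rewrite the budget in excess-of-subsistence terms: 7·(x − 1) + (14/3)·(y − 5) = 343/3 − 7·1 − (14/3)·5 = 84.
Substituting, 10.5·(x − 1) = 84, so x − 1 = 8 and x* = 9.
Then y − 5 = 0.75·8 = 6, so y* = 11.

x* = 9, y* = 11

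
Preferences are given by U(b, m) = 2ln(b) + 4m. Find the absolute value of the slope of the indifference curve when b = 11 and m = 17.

MU_b = 2/b, MU_m = 4.
MRS = 2/b ÷ 4.
At (11, 17): MRS = 1/22.
The indifference curve has slope −1/22 at this bundle.

MRS = 1/22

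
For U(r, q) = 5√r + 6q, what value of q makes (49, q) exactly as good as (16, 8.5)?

q = 6

U(16, 8.5) = 71.
Set U(49, q) = 71 and solve.
With r = 49: √49 = 7, so 6q = 71 − 5·7 = 36 and q = 6.
Check: U(49, 6) = 71.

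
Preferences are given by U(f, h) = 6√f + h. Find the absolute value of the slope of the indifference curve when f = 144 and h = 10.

MRS = 0.25

MU_f = 6/(2√f), MU_h = 1.
MRS = 6/(2√f) ÷ 1.
At (144, 10): MRS = 0.25.
The indifference curve has slope −0.25 at this bundle.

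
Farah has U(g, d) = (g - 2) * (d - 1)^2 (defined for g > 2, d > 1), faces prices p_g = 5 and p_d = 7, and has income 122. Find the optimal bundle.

MU_g = (d−1)^2, MU_d = 2·(g−2)·(d−1).
MRS = (1/2)·(d−1)/(g−2).
Tangency: set MRS = p_g/p_d = 5/7.
So (1/2)·(d − 1)/(g − 2) = 5/7, i.e. (d − 1) = (10/7)·(g − 2).
Rewrite the budget in excess-of-subsistence terms: 5·(g − 2) + 7·(d − 1) = 122 − 5·2 − 7·1 = 105.
Substituting, 15·(g − 2) = 105, so g − 2 = 7 and g* = 9.
Then d − 1 = (10/7)·7 = 10, so d* = 11.

g* = 9, d* = 11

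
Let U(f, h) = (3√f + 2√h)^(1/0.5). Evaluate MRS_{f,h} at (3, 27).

For CES with ρ = 0.5, MRS = (3/2)·√(h/f).
At (3, 27): MRS = 4.5.
The indifference curve has slope −4.5 at this bundle.

MRS = 4.5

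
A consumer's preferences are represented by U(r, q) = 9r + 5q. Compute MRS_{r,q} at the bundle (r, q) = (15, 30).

MU_r = 9, MU_q = 5, so MRS = 9/5 = 1.8 at every bundle.
At (15, 30): MRS = 1.8.
So at (15, 30) the consumer would give up 1.8 units of q for one more unit of r.

MRS = 1.8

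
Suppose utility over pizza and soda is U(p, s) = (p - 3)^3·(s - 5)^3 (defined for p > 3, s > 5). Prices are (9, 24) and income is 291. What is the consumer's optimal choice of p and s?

p* = 11, s* = 8

MU_p = 3·(p−3)^2·(s−5)^3, MU_s = 3·(p−3)^3·(s−5)^2.
MRS = (s−5)/(p−3).
Tangency: set MRS = p_p/p_s = 9/24 = 0.375.
So (s − 5)/(p − 3) = 0.375, i.e. (s − 5) = 0.375·(p − 3).
Rewrite the budget in excess-of-subsistence terms: 9·(p − 3) + 24·(s − 5) = 291 − 9·3 − 24·5 = 144.
Substituting, 18·(p − 3) = 144, so p − 3 = 8 and p* = 11.
Then s − 5 = 0.375·8 = 3, so s* = 8.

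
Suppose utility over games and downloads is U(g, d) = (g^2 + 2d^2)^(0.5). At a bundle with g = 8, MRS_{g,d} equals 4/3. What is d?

d = 3

For CES with ρ = 2, MRS = (1/2)·(d/g)^(-1).
Setting (1/2)·(d/8)^(-1) = 4/3 gives (d/8)^(-1) = 8/3, so d/8 = 0.375 and d = 3.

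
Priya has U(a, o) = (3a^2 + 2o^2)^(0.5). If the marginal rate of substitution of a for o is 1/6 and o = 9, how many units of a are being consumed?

a = 1

For CES with ρ = 2, MRS = (3/2)·(o/a)^(-1).
Setting (3/2)·(9/a)^(-1) = 1/6 gives (9/a)^(-1) = 1/9, so 9/a = 9 and a = 1.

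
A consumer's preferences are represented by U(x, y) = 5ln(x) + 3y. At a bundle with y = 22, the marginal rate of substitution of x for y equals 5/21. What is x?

x = 7

MU_x = 5/x, MU_y = 3.
MRS = 5/x ÷ 3.
MRS depends only on x: (5/3)/x = 5/21 ⇒ x = (5/3)/(5/21) = 7.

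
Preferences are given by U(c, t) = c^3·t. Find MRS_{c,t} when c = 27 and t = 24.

MRS = 8/3

MU_c = 3·c^2·t and MU_t = c^3.
MRS = MU_c/MU_t = (3/1)·t/c.
At (27, 24): MRS = 8/3.
The indifference curve has slope −8/3 at this bundle.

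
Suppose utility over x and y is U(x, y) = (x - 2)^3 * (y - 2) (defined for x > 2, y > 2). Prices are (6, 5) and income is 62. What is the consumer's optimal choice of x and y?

MU_x = 3·(x−2)^2·(y−2), MU_y = (x−2)^3.
MRS = (3/1)·(y−2)/(x−2).
Tangency: set MRS = p_x/p_y = 6/5 = 1.2.
So (3/1)·(y − 2)/(x − 2) = 1.2, i.e. (y − 2) = 0.4·(x − 2).
Rewrite the budget in excess-of-subsistence terms: 6·(x − 2) + 5·(y − 2) = 62 − 6·2 − 5·2 = 40.
Substituting, 8·(x − 2) = 40, so x − 2 = 5 and x* = 7.
Then y − 2 = 0.4·5 = 2, so y* = 4.

x* = 7, y* = 4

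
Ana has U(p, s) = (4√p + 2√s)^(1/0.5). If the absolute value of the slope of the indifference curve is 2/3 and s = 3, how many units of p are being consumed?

p = 27

For CES with ρ = 0.5, MRS = (4/2)·√(s/p).
Setting (4/2)·√(3/p) = 2/3 gives √(3/p) = 1/3, so 3/p = 1/9 and p = 27.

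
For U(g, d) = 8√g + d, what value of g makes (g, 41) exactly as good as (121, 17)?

U(121, 17) = 105.
Set U(g, 41) = 105 and solve.
With d = 41: 8√g = 105 − 41 = 64, so √g = 8 and g = 64.
Check: U(64, 41) = 105.

g = 64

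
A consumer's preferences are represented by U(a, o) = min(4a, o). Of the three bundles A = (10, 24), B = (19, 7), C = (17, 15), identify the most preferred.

Evaluate utility at each bundle:
U(A) = 24.
U(B) = 7.
U(C) = 15.
Highest utility is A, so A ≻ C ≻ B.

Bundle A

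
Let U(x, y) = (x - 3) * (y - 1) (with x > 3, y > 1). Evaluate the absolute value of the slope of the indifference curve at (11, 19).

MRS = 2.25

MU_x = (y−1), MU_y = (x−3).
MRS = (y−1)/(x−3).
At (11, 19): MRS = 2.25.
That is, one extra unit of x is worth 2.25 units of y at the margin.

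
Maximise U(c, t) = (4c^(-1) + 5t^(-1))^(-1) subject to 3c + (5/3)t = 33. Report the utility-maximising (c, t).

c* = 6, t* = 9

For CES with ρ = -1, MRS = (4/5)·(t/c)^2.
Tangency: set MRS = p_c/p_t = 3/(5/3) = 1.8.
So (t/c)^2 = 2.25; taking the square root, t/c = 1.5, i.e. t = 1.5·c.
Substitute into the budget 3·c + (5/3)·t = 33: 5.5·c = 33, so c* = 6 and t* = 1.5·6 = 9.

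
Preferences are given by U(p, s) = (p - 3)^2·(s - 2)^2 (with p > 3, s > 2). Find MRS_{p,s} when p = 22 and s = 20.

MRS = 18/19

MU_p = 2·(p−3)·(s−2)^2, MU_s = 2·(p−3)^2·(s−2).
MRS = (s−2)/(p−3).
At (22, 20): MRS = 18/19.
The indifference curve has slope −18/19 at this bundle.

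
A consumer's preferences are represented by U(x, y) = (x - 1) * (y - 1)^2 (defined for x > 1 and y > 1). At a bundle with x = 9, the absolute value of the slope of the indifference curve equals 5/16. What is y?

MU_x = (y−1)^2, MU_y = 2·(x−1)·(y−1).
MRS = (1/2)·(y−1)/(x−1).
Substitute x = 9: MRS = (y − 1)/16. Setting this equal to 5/16 gives y − 1 = (5/16)·16 = 5, so y = 6.

y = 6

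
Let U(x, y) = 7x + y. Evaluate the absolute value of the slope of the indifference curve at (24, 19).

MRS = 7

MU_x = 7, MU_y = 1, so MRS = 7/1 = 7 at every bundle.
At (24, 19): MRS = 7.
The indifference curve has slope −7 at this bundle.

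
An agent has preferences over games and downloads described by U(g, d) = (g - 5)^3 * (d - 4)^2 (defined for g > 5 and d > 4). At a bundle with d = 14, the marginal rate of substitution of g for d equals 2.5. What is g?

MU_g = 3·(g−5)^2·(d−4)^2, MU_d = 2·(g−5)^3·(d−4).
MRS = (3/2)·(d−4)/(g−5).
Substitute d = 14: MRS = 15/(g − 5). Setting this equal to 2.5 gives g − 5 = 15/2.5 = 6, so g = 11.

g = 11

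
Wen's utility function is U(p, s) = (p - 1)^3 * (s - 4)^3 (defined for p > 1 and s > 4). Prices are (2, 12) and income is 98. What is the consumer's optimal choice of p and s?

MU_p = 3·(p−1)^2·(s−4)^3, MU_s = 3·(p−1)^3·(s−4)^2.
MRS = (s−4)/(p−1).
Tangency: set MRS = p_p/p_s = 2/12 = 1/6.
So (s − 4)/(p − 1) = 1/6, i.e. (s − 4) = (1/6)·(p − 1).
Rewrite the budget in excess-of-subsistence terms: 2·(p − 1) + 12·(s − 4) = 98 − 2·1 − 12·4 = 48.
Substituting, 4·(p − 1) = 48, so p − 1 = 12 and p* = 13.
Then s − 4 = (1/6)·12 = 2, so s* = 6.

p* = 13, s* = 6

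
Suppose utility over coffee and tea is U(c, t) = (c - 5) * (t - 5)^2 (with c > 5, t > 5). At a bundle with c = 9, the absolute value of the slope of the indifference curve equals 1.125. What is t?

t = 14

MU_c = (t−5)^2, MU_t = 2·(c−5)·(t−5).
MRS = (1/2)·(t−5)/(c−5).
Substitute c = 9: MRS = (t − 5)/8. Setting this equal to 1.125 gives t − 5 = 1.125·8 = 9, so t = 14.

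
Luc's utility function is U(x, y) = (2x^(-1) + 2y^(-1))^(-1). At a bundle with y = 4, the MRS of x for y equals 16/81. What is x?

For CES with ρ = -1, MRS = (y/x)^2.
Setting (4/x)^2 = 16/81 gives 4/x = 4/9 and x = 9.

x = 9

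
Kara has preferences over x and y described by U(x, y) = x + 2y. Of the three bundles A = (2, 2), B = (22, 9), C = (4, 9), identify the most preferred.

Bundle B

Evaluate utility at each bundle:
U(A) = 6.
U(B) = 40.
U(C) = 22.
Highest utility is B, so B ≻ C ≻ A.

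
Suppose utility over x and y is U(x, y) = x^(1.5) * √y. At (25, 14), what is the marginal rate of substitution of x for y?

MRS = 42/25

MU_x = 1.5·√x·√y and MU_y = 0.5·x^(1.5)·y^(-0.5).
MRS = MU_x/MU_y = (3)·y/x.
At (25, 14): MRS = 42/25.
The indifference curve has slope −42/25 at this bundle.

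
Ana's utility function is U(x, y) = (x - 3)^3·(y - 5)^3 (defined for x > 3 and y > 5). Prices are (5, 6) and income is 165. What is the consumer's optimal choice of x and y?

MU_x = 3·(x−3)^2·(y−5)^3, MU_y = 3·(x−3)^3·(y−5)^2.
MRS = (y−5)/(x−3).
Tangency: set MRS = p_x/p_y = 5/6.
So (y − 5)/(x − 3) = 5/6, i.e. (y − 5) = (5/6)·(x − 3).
Rewrite the budget in excess-of-subsistence terms: 5·(x − 3) + 6·(y − 5) = 165 − 5·3 − 6·5 = 120.
Substituting, 10·(x − 3) = 120, so x − 3 = 12 and x* = 15.
Then y − 5 = (5/6)·12 = 10, so y* = 15.

x* = 15, y* = 15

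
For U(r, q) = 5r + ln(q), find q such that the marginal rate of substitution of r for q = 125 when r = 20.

MU_r = 5, MU_q = 1/q.
MRS = 5 ÷ (1/q).
MRS depends only on q: 5·q = 125 ⇒ q = 125/5 = 25.

q = 25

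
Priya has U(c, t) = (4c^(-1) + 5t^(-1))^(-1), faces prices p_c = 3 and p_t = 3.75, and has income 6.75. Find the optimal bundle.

c* = 1, t* = 1

For CES with ρ = -1, MRS = (4/5)·(t/c)^2.
Tangency: set MRS = p_c/p_t = 3/3.75 = 0.8.
So (t/c)^2 = 1; taking the square root, t/c = 1, i.e. t = c.
Substitute into the budget 3·c + 3.75·t = 6.75: 6.75·c = 6.75, so c* = 1 and t* = 1.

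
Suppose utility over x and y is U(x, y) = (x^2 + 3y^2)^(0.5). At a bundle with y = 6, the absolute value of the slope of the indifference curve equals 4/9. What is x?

For CES with ρ = 2, MRS = (1/3)·(y/x)^(-1).
Setting (1/3)·(6/x)^(-1) = 4/9 gives (6/x)^(-1) = 4/3, so 6/x = 0.75 and x = 8.

x = 8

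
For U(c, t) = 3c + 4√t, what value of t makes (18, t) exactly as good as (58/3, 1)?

t = 4

U(58/3, 1) = 62.
Set U(18, t) = 62 and solve.
With c = 18: 4√t = 62 − 3·18 = 8, so √t = 2 and t = 4.
Check: U(18, 4) = 62.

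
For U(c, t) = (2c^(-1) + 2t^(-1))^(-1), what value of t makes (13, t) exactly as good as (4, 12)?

U depends on (c, t) only through S = 2c^(-1) + 2t^(-1), so equal utility means equal S. At (4, 12): S = 2/3.
With c = 13: 2·13^(-1) = 2/13, so 2t^(-1) = 2/3 − 2/13 = 20/39, i.e. t^(-1) = 10/39.
Hence t = 1/(10/39) = 3.9.
Check: U(13, 3.9) = 1.5.

t = 3.9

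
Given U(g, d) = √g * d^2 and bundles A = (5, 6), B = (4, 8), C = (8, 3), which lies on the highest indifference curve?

Bundle B

Evaluate utility at each bundle:
U(A) = 80.498.
U(B) = 128.000.
U(C) = 25.456.
Highest utility is B, so B ≻ A ≻ C.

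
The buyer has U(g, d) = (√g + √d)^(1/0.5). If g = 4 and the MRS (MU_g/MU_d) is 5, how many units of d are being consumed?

d = 100

For CES with ρ = 0.5, MRS = √(d/g).
Setting √(d/4) = 5 gives d/4 = 25 and d = 100.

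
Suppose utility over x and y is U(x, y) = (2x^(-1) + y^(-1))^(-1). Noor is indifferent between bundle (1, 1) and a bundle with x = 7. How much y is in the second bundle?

y = 7/19

U depends on (x, y) only through S = 2x^(-1) + y^(-1), so equal utility means equal S. At (1, 1): S = 3.
With x = 7: 2·7^(-1) = 2/7, so y^(-1) = 3 − 2/7 = 19/7.
Hence y = 1/(19/7) = 7/19.
Check: U(7, 7/19) = 0.3333.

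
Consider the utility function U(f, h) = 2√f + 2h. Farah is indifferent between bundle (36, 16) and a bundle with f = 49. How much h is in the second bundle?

U(36, 16) = 44.
Set U(49, h) = 44 and solve.
With f = 49: √49 = 7, so 2h = 44 − 2·7 = 30 and h = 15.
Check: U(49, 15) = 44.

h = 15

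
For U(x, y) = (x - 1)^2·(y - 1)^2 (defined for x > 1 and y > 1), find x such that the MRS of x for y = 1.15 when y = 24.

MU_x = 2·(x−1)·(y−1)^2, MU_y = 2·(x−1)^2·(y−1).
MRS = (y−1)/(x−1).
Substitute y = 24: MRS = 23/(x − 1). Setting this equal to 1.15 gives x − 1 = 23/1.15 = 20, so x = 21.

x = 21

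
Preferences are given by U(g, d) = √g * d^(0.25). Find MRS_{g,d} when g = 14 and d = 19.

MU_g = 0.5·g^(-0.5)·d^(0.25) and MU_d = 0.25·√g·d^(-0.75).
MRS = MU_g/MU_d = (2)·d/g.
At (14, 19): MRS = 19/7.
So at (14, 19) the consumer would give up 19/7 units of d for one more unit of g.

MRS = 19/7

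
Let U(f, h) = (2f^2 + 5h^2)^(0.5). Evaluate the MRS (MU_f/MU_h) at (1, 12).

For CES with ρ = 2, MRS = (2/5)·(h/f)^(-1).
At (1, 12): MRS = 1/30.
That is, one extra unit of f is worth 1/30 units of h at the margin.

MRS = 1/30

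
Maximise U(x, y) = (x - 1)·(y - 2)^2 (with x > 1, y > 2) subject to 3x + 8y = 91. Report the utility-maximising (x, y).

x* = 9, y* = 8

MU_x = (y−2)^2, MU_y = 2·(x−1)·(y−2).
MRS = (1/2)·(y−2)/(x−1).
Tangency: set MRS = p_x/p_y = 3/8 = 0.375.
So (1/2)·(y − 2)/(x − 1) = 0.375, i.e. (y − 2) = 0.75·(x − 1).
Rewrite the budget in excess-of-subsistence terms: 3·(x − 1) + 8·(y − 2) = 91 − 3·1 − 8·2 = 72.
Substituting, 9·(x − 1) = 72, so x − 1 = 8 and x* = 9.
Then y − 2 = 0.75·8 = 6, so y* = 8.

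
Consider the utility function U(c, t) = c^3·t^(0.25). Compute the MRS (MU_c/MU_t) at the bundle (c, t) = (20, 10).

MU_c = 3·c^2·t^(0.25) and MU_t = 0.25·c^3·t^(-0.75).
MRS = MU_c/MU_t = (12)·t/c.
At (20, 10): MRS = 6.
So at (20, 10) the consumer would give up 6 units of t for one more unit of c.

MRS = 6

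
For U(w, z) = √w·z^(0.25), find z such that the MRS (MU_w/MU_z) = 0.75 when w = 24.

MU_w = 0.5·w^(-0.5)·z^(0.25) and MU_z = 0.25·√w·z^(-0.75).
MRS = MU_w/MU_z = (2)·z/w.
Substitute w = 24: MRS = z/12. Setting z/12 = 0.75 gives z = 0.75·12 = 9.

z = 9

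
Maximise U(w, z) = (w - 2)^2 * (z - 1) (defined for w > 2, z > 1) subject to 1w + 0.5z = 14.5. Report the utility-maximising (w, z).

MU_w = 2·(w−2)·(z−1), MU_z = (w−2)^2.
MRS = (2/1)·(z−1)/(w−2).
Tangency: set MRS = p_w/p_z = 1/0.5 = 2.
So (2/1)·(z − 1)/(w − 2) = 2, i.e. (z − 1) = (w − 2).
Rewrite the budget in excess-of-subsistence terms: 1·(w − 2) + 0.5·(z − 1) = 14.5 − 1·2 − 0.5·1 = 12.
Substituting, 1.5·(w − 2) = 12, so w − 2 = 8 and w* = 10.
Then z − 1 = 8, so z* = 9.

w* = 10, z* = 9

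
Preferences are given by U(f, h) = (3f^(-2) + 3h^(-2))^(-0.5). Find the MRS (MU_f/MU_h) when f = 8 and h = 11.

MRS = 1331/512

For CES with ρ = -2, MRS = (h/f)^3.
At (8, 11): MRS = 1331/512.
The indifference curve has slope −1331/512 at this bundle.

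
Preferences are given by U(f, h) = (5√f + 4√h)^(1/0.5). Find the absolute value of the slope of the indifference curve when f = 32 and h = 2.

For CES with ρ = 0.5, MRS = (5/4)·√(h/f).
At (32, 2): MRS = 5/16.
That is, one extra unit of f is worth 5/16 units of h at the margin.

MRS = 5/16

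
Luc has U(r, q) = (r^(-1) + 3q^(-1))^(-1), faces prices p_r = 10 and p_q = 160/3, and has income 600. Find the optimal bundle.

r* = 12, q* = 9

For CES with ρ = -1, MRS = (1/3)·(q/r)^2.
Tangency: set MRS = p_r/p_q = 10/(160/3) = 3/16.
So (q/r)^2 = 9/16; taking the square root, q/r = 0.75, i.e. q = 0.75·r.
Substitute into the budget 10·r + (160/3)·q = 600: 50·r = 600, so r* = 12 and q* = 0.75·12 = 9.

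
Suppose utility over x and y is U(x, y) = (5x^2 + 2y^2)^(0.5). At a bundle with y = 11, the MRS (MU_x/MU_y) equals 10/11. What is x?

x = 4

For CES with ρ = 2, MRS = (5/2)·(y/x)^(-1).
Setting (5/2)·(11/x)^(-1) = 10/11 gives (11/x)^(-1) = 4/11, so 11/x = 2.75 and x = 4.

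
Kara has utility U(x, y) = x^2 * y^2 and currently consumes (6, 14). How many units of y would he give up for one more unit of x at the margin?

MRS = 7/3

MU_x = 2·x·y^2 and MU_y = 2·x^2·y.
MRS = MU_x/MU_y = y/x.
At (6, 14): MRS = 7/3.
That is, one extra unit of x is worth 7/3 units of y at the margin.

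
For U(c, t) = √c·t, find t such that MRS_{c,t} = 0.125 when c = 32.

MU_c = 0.5·c^(-0.5)·t and MU_t = √c.
MRS = MU_c/MU_t = (0.5)·t/c.
Substitute c = 32: MRS = t/64. Setting t/64 = 0.125 gives t = 0.125·64 = 8.

t = 8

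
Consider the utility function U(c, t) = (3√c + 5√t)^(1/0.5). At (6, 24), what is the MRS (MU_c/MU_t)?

For CES with ρ = 0.5, MRS = (3/5)·√(t/c).
At (6, 24): MRS = 1.2.
The indifference curve has slope −1.2 at this bundle.

MRS = 1.2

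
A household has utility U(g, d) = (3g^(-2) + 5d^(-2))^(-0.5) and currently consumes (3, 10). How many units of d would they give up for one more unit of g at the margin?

MRS = 200/9

For CES with ρ = -2, MRS = (3/5)·(d/g)^3.
At (3, 10): MRS = 200/9.
So at (3, 10) the consumer would give up 200/9 units of d for one more unit of g.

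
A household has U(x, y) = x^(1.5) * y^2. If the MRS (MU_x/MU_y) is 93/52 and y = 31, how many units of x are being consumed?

x = 13

MU_x = 1.5·√x·y^2 and MU_y = 2·x^(1.5)·y.
MRS = MU_x/MU_y = (0.75)·y/x.
Substitute y = 31: MRS = 23.25/x. Setting 23.25/x = 93/52 gives x = 23.25/(93/52) = 13.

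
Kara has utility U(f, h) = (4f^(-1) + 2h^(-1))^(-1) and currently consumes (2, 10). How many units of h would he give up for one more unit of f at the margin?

For CES with ρ = -1, MRS = (4/2)·(h/f)^2.
At (2, 10): MRS = 50.
That is, one extra unit of f is worth 50 units of h at the margin.

MRS = 50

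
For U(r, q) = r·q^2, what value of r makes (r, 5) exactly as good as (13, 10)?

r = 52

U(13, 10) = 1300.
Set U(r, 5) = 1300 and solve.
With q = 5: 5^2 = 25, so r = 1300/25 = 52.
Check: U(52, 5) = 1300.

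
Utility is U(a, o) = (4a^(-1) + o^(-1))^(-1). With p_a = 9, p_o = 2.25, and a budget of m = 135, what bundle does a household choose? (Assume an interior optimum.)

a* = 12, o* = 12

For CES with ρ = -1, MRS = (4/1)·(o/a)^2.
Tangency: set MRS = p_a/p_o = 9/2.25 = 4.
So (o/a)^2 = 1; taking the square root, o/a = 1, i.e. o = a.
Substitute into the budget 9·a + 2.25·o = 135: 11.25·a = 135, so a* = 12 and o* = 12.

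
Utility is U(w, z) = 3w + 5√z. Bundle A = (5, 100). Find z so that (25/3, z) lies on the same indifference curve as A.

U(5, 100) = 65.
Set U(25/3, z) = 65 and solve.
With w = 25/3: 5√z = 65 − 3·25/3 = 40, so √z = 8 and z = 64.
Check: U(25/3, 64) = 65.

z = 64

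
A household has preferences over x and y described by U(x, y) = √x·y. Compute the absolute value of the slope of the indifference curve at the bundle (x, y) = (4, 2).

MRS = 0.25

MU_x = 0.5·x^(-0.5)·y and MU_y = √x.
MRS = MU_x/MU_y = (0.5)·y/x.
At (4, 2): MRS = 0.25.
The indifference curve has slope −0.25 at this bundle.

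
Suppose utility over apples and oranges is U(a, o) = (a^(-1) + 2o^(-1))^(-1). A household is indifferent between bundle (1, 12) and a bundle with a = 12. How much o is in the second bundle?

o = 24/13

U depends on (a, o) only through S = a^(-1) + 2o^(-1), so equal utility means equal S. At (1, 12): S = 7/6.
With a = 12: 12^(-1) = 1/12, so 2o^(-1) = 7/6 − 1/12 = 13/12, i.e. o^(-1) = 13/24.
Hence o = 1/(13/24) = 24/13.
Check: U(12, 24/13) = 0.8571.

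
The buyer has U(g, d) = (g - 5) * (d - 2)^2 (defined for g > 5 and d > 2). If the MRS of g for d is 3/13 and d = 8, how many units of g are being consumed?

MU_g = (d−2)^2, MU_d = 2·(g−5)·(d−2).
MRS = (1/2)·(d−2)/(g−5).
Substitute d = 8: MRS = 3/(g − 5). Setting this equal to 3/13 gives g − 5 = 3/(3/13) = 13, so g = 18.

g = 18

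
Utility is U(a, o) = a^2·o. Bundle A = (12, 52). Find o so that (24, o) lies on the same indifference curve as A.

o = 13

U(12, 52) = 7488.
Set U(24, o) = 7488 and solve.
With a = 24: 24^2 = 576, so o = 7488/576 = 13.
Check: U(24, 13) = 7488.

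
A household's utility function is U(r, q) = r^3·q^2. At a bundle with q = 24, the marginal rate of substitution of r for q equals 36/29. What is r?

MU_r = 3·r^2·q^2 and MU_q = 2·r^3·q.
MRS = MU_r/MU_q = (3/2)·q/r.
Substitute q = 24: MRS = 36/r. Setting 36/r = 36/29 gives r = 36/(36/29) = 29.

r = 29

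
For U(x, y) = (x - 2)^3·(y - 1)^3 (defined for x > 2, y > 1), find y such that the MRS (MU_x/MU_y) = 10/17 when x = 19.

y = 11

MU_x = 3·(x−2)^2·(y−1)^3, MU_y = 3·(x−2)^3·(y−1)^2.
MRS = (y−1)/(x−2).
Substitute x = 19: MRS = (y − 1)/17. Setting this equal to 10/17 gives y − 1 = (10/17)·17 = 10, so y = 11.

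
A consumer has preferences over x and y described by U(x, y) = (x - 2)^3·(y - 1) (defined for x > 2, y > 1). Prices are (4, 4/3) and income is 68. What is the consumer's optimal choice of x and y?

MU_x = 3·(x−2)^2·(y−1), MU_y = (x−2)^3.
MRS = (3/1)·(y−1)/(x−2).
Tangency: set MRS = p_x/p_y = 4/(4/3) = 3.
So (3/1)·(y − 1)/(x − 2) = 3, i.e. (y − 1) = (x − 2).
Rewrite the budget in excess-of-subsistence terms: 4·(x − 2) + (4/3)·(y − 1) = 68 − 4·2 − (4/3)·1 = 176/3.
Substituting, (16/3)·(x − 2) = 176/3, so x − 2 = 11 and x* = 13.
Then y − 1 = 11, so y* = 12.

x* = 13, y* = 12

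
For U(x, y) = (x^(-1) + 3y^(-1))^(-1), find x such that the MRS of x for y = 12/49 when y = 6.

For CES with ρ = -1, MRS = (1/3)·(y/x)^2.
Setting (1/3)·(6/x)^2 = 12/49 gives (6/x)^2 = 36/49, so 6/x = 6/7 and x = 7.

x = 7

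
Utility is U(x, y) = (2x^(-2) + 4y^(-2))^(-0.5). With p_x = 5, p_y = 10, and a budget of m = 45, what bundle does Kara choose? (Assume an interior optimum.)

For CES with ρ = -2, MRS = (2/4)·(y/x)^3.
Tangency: set MRS = p_x/p_y = 5/10 = 0.5.
So (y/x)^3 = 1; taking the cube root, y/x = 1, i.e. y = x.
Substitute into the budget 5·x + 10·y = 45: 15·x = 45, so x* = 3 and y* = 3.

x* = 3, y* = 3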